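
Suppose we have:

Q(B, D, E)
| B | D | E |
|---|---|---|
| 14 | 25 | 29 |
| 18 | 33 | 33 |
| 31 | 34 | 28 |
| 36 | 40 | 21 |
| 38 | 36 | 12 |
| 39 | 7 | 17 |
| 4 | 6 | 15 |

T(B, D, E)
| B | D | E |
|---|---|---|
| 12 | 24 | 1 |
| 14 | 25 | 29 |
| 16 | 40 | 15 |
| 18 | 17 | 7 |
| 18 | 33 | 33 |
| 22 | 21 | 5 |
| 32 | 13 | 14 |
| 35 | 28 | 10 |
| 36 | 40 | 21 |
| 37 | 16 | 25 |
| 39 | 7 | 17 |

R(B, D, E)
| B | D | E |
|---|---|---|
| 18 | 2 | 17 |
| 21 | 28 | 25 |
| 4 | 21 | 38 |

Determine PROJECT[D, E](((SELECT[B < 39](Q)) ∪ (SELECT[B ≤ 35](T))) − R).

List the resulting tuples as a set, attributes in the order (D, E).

Filtering on B < 39 leaves {(14, 25, 29), (18, 33, 33), (31, 34, 28), (36, 40, 21), (38, 36, 12), (4, 6, 15)}.
Filtering on B ≤ 35 leaves {(12, 24, 1), (14, 25, 29), (16, 40, 15), (18, 17, 7), (18, 33, 33), (22, 21, 5), (32, 13, 14), (35, 28, 10)}.
Set union of the two operands is {(12, 24, 1), (14, 25, 29), (16, 40, 15), (18, 17, 7), (18, 33, 33), (22, 21, 5), (31, 34, 28), (32, 13, 14), (35, 28, 10), (36, 40, 21), (38, 36, 12), (4, 6, 15)}.
Set difference of the two operands is {(12, 24, 1), (14, 25, 29), (16, 40, 15), (18, 17, 7), (18, 33, 33), (22, 21, 5), (31, 34, 28), (32, 13, 14), (35, 28, 10), (36, 40, 21), (38, 36, 12), (4, 6, 15)}.
π[D, E]: project onto (D, E) → {(13, 14), (17, 7), (21, 5), (24, 1), (25, 29), (28, 10), (33, 33), (34, 28), (36, 12), (40, 15), (40, 21), (6, 15)}

{(13, 14), (17, 7), (21, 5), (24, 1), (25, 29), (28, 10), (33, 33), (34, 28), (36, 12), (40, 15), (40, 21), (6, 15)}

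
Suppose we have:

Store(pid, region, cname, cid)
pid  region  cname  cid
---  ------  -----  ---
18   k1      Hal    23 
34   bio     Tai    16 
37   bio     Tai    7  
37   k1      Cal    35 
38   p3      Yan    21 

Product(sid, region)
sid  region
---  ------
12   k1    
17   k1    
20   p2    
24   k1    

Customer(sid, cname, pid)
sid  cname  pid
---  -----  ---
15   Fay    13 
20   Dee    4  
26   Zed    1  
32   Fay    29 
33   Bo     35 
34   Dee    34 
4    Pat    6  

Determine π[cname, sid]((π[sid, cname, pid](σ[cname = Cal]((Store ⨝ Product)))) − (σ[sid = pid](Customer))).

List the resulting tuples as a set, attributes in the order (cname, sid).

{(Cal, 12), (Cal, 17), (Cal, 24)}

Store ⋈ Product (natural join on region): {(18, k1, Hal, 23, 12), (18, k1, Hal, 23, 17), (18, k1, Hal, 23, 24), (37, k1, Cal, 35, 12), (37, k1, Cal, 35, 17), (37, k1, Cal, 35, 24)}
Selection cname = Cal: {(37, k1, Cal, 35, 12), (37, k1, Cal, 35, 17), (37, k1, Cal, 35, 24)}
Projecting to sid, cname, pid: {(12, Cal, 37), (17, Cal, 37), (24, Cal, 37)}
Selection sid = pid: {(34, Dee, 34)}
Set difference of the two operands is {(12, Cal, 37), (17, Cal, 37), (24, Cal, 37)}.
Projecting to cname, sid: {(Cal, 12), (Cal, 17), (Cal, 24)}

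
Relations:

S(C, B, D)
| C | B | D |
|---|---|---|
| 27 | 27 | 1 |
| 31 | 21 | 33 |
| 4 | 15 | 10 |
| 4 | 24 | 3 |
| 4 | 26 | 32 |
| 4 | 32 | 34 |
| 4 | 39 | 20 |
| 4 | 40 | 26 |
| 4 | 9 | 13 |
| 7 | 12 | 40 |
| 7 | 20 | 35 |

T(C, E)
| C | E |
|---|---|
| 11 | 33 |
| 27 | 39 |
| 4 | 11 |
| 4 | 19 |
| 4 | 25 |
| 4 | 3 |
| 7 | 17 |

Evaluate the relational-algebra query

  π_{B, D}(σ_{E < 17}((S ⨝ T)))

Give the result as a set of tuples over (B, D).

S ⋈ T (natural join on C): {(27, 27, 1, 39), (4, 15, 10, 11), (4, 15, 10, 19), (4, 15, 10, 25), (4, 15, 10, 3), (4, 24, 3, 11), (4, 24, 3, 19), (4, 24, 3, 25), (4, 24, 3, 3), (4, 26, 32, 11), (4, 26, 32, 19), (4, 26, 32, 25), (4, 26, 32, 3), (4, 32, 34, 11), (4, 32, 34, 19), (4, 32, 34, 25), (4, 32, 34, 3), (4, 39, 20, 11), (4, 39, 20, 19), (4, 39, 20, 25), (4, 39, 20, 3), (4, 40, 26, 11), (4, 40, 26, 19), (4, 40, 26, 25), (4, 40, 26, 3), (4, 9, 13, 11), (4, 9, 13, 19), (4, 9, 13, 25), (4, 9, 13, 3), (7, 12, 40, 17), (7, 20, 35, 17)}
Filtering on E < 17 leaves {(4, 15, 10, 11), (4, 15, 10, 3), (4, 24, 3, 11), (4, 24, 3, 3), (4, 26, 32, 11), (4, 26, 32, 3), (4, 32, 34, 11), (4, 32, 34, 3), (4, 39, 20, 11), (4, 39, 20, 3), (4, 40, 26, 11), (4, 40, 26, 3), (4, 9, 13, 11), (4, 9, 13, 3)}.
π_{B, D} gives {(15, 10), (24, 3), (26, 32), (32, 34), (39, 20), (40, 26), (9, 13)} (7 duplicate(s) eliminated).

{(15, 10), (24, 3), (26, 32), (32, 34), (39, 20), (40, 26), (9, 13)}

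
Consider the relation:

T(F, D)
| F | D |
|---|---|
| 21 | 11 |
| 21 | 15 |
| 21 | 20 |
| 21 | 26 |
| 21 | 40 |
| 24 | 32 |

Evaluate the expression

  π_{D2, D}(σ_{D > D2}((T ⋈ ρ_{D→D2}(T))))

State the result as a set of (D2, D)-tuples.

{(11, 15), (11, 20), (11, 26), (11, 40), (15, 20), (15, 26), (15, 40), (20, 26), (20, 40), (26, 40)}

ρ[D→D2]: schema becomes (F, D2); tuples unchanged.
Joining T and ρ_{D→D2}(T) on F yields {(21, 11, 11), (21, 11, 15), (21, 11, 20), (21, 11, 26), (21, 11, 40), (21, 15, 11), (21, 15, 15), (21, 15, 20), (21, 15, 26), (21, 15, 40), (21, 20, 11), (21, 20, 15), (21, 20, 20), (21, 20, 26), (21, 20, 40), (21, 26, 11), (21, 26, 15), (21, 26, 20), (21, 26, 26), (21, 26, 40), (21, 40, 11), (21, 40, 15), (21, 40, 20), (21, 40, 26), (21, 40, 40), (24, 32, 32)}.
Selection D > D2: {(21, 15, 11), (21, 20, 11), (21, 20, 15), (21, 26, 11), (21, 26, 15), (21, 26, 20), (21, 40, 11), (21, 40, 15), (21, 40, 20), (21, 40, 26)}
π[D2, D]: project onto (D2, D) → {(11, 15), (11, 20), (11, 26), (11, 40), (15, 20), (15, 26), (15, 40), (20, 26), (20, 40), (26, 40)}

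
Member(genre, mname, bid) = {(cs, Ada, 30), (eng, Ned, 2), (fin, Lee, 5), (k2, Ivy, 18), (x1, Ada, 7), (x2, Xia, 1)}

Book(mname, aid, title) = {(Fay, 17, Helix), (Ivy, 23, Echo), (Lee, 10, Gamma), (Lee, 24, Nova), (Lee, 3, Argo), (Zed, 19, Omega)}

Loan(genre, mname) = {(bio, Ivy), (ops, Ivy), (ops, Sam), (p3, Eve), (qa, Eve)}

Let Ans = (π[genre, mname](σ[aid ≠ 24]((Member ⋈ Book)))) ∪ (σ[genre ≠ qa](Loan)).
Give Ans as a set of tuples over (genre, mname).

{(bio, Ivy), (fin, Lee), (k2, Ivy), (ops, Ivy), (ops, Sam), (p3, Eve)}

Joining Member and Book on mname yields {(fin, Lee, 5, 10, Gamma), (fin, Lee, 5, 24, Nova), (fin, Lee, 5, 3, Argo), (k2, Ivy, 18, 23, Echo)}.
Filtering on aid ≠ 24 leaves {(fin, Lee, 5, 10, Gamma), (fin, Lee, 5, 3, Argo), (k2, Ivy, 18, 23, Echo)}.
Projecting to genre, mname (1 duplicate(s) eliminated): {(fin, Lee), (k2, Ivy)}
Filtering on genre ≠ qa leaves {(bio, Ivy), (ops, Ivy), (ops, Sam), (p3, Eve)}.
Union: {(fin, Lee), (k2, Ivy)} with {(bio, Ivy), (ops, Ivy), (ops, Sam), (p3, Eve)} → {(bio, Ivy), (fin, Lee), (k2, Ivy), (ops, Ivy), (ops, Sam), (p3, Eve)}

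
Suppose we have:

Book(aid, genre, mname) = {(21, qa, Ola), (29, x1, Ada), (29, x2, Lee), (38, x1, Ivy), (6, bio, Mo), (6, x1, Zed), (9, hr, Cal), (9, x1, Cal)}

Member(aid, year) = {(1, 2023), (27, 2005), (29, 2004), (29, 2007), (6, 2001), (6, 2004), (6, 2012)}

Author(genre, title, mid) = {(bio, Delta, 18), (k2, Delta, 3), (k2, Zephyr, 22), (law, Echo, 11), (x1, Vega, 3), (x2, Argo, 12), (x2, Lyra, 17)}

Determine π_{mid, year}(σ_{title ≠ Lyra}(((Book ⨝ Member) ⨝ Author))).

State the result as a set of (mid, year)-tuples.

{(12, 2004), (12, 2007), (18, 2001), (18, 2004), (18, 2012), (3, 2001), (3, 2004), (3, 2007), (3, 2012)}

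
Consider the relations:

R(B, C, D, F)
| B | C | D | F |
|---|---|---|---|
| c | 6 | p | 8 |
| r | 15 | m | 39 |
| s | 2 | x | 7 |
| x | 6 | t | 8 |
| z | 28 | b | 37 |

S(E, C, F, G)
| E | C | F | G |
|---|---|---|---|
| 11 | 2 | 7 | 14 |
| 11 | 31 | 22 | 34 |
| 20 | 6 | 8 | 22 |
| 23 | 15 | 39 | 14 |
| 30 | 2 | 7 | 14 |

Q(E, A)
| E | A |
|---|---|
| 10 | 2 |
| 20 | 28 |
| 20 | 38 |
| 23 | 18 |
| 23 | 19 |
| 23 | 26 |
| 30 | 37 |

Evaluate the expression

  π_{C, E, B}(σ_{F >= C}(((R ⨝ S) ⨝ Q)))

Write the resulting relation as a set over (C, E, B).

R ⋈ S (natural join on C, F): {(c, 6, p, 8, 20, 22), (r, 15, m, 39, 23, 14), (s, 2, x, 7, 11, 14), (s, 2, x, 7, 30, 14), (x, 6, t, 8, 20, 22)}
(R ⨝ S) ⋈ Q (natural join on E): {(c, 6, p, 8, 20, 22, 28), (c, 6, p, 8, 20, 22, 38), (r, 15, m, 39, 23, 14, 18), (r, 15, m, 39, 23, 14, 19), (r, 15, m, 39, 23, 14, 26), (s, 2, x, 7, 30, 14, 37), (x, 6, t, 8, 20, 22, 28), (x, 6, t, 8, 20, 22, 38)}
Selection F >= C: {(c, 6, p, 8, 20, 22, 28), (c, 6, p, 8, 20, 22, 38), (r, 15, m, 39, 23, 14, 18), (r, 15, m, 39, 23, 14, 19), (r, 15, m, 39, 23, 14, 26), (s, 2, x, 7, 30, 14, 37), (x, 6, t, 8, 20, 22, 28), (x, 6, t, 8, 20, 22, 38)}
Projecting to C, E, B (4 duplicate(s) eliminated): {(15, 23, r), (2, 30, s), (6, 20, c), (6, 20, x)}

{(15, 23, r), (2, 30, s), (6, 20, c), (6, 20, x)}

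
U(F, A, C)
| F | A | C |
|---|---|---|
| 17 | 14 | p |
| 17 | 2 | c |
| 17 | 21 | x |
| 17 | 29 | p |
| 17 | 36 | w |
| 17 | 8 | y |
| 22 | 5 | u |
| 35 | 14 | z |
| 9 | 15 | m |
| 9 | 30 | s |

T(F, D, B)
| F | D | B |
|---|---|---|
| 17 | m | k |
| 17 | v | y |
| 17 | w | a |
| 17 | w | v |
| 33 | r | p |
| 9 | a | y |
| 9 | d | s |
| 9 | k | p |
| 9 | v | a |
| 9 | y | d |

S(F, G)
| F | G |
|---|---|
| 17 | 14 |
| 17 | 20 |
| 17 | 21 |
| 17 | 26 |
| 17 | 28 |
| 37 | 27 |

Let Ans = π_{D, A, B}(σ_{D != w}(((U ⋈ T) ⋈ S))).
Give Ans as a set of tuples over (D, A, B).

{(m, 14, k), (m, 2, k), (m, 21, k), (m, 29, k), (m, 36, k), (m, 8, k), (v, 14, y), (v, 2, y), (v, 21, y), (v, 29, y), (v, 36, y), (v, 8, y)}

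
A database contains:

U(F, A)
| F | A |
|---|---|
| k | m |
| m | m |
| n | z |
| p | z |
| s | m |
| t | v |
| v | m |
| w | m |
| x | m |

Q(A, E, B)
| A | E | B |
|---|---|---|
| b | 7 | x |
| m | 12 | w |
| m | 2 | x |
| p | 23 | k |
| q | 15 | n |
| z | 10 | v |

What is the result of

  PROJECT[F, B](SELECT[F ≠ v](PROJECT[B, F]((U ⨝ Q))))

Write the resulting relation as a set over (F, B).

U ⋈ Q (natural join on A): {(k, m, 12, w), (k, m, 2, x), (m, m, 12, w), (m, m, 2, x), (n, z, 10, v), (p, z, 10, v), (s, m, 12, w), (s, m, 2, x), (v, m, 12, w), (v, m, 2, x), (w, m, 12, w), (w, m, 2, x), (x, m, 12, w), (x, m, 2, x)}
Keep only column(s) B, F: {(v, n), (v, p), (w, k), (w, m), (w, s), (w, v), (w, w), (w, x), (x, k), (x, m), (x, s), (x, v), (x, w), (x, x)}
Filtering on F ≠ v leaves {(v, n), (v, p), (w, k), (w, m), (w, s), (w, w), (w, x), (x, k), (x, m), (x, s), (x, w), (x, x)}.
Keep only column(s) F, B: {(k, w), (k, x), (m, w), (m, x), (n, v), (p, v), (s, w), (s, x), (w, w), (w, x), (x, w), (x, x)}

{(k, w), (k, x), (m, w), (m, x), (n, v), (p, v), (s, w), (s, x), (w, w), (w, x), (x, w), (x, x)}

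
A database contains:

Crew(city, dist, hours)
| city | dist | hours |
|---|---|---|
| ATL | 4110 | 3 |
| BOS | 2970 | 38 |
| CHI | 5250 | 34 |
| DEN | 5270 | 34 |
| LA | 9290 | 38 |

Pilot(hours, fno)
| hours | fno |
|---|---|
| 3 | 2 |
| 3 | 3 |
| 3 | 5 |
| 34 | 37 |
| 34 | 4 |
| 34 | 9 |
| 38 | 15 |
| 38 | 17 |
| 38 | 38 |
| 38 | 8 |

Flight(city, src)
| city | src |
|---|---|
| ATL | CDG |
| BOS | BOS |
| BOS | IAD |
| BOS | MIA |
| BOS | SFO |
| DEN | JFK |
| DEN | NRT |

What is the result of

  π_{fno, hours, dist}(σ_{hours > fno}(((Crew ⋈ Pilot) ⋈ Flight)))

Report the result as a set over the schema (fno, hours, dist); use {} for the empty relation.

{(15, 38, 2970), (17, 38, 2970), (2, 3, 4110), (4, 34, 5270), (8, 38, 2970), (9, 34, 5270)}

Crew ⋈ Pilot (natural join on hours): {(ATL, 4110, 3, 2), (ATL, 4110, 3, 3), (ATL, 4110, 3, 5), (BOS, 2970, 38, 15), (BOS, 2970, 38, 17), (BOS, 2970, 38, 38), (BOS, 2970, 38, 8), (CHI, 5250, 34, 37), (CHI, 5250, 34, 4), (CHI, 5250, 34, 9), (DEN, 5270, 34, 37), (DEN, 5270, 34, 4), (DEN, 5270, 34, 9), (LA, 9290, 38, 15), (LA, 9290, 38, 17), (LA, 9290, 38, 38), (LA, 9290, 38, 8)}
(Crew ⋈ Pilot) ⋈ Flight (natural join on city): {(ATL, 4110, 3, 2, CDG), (ATL, 4110, 3, 3, CDG), (ATL, 4110, 3, 5, CDG), (BOS, 2970, 38, 15, BOS), (BOS, 2970, 38, 15, IAD), (BOS, 2970, 38, 15, MIA), (BOS, 2970, 38, 15, SFO), (BOS, 2970, 38, 17, BOS), (BOS, 2970, 38, 17, IAD), (BOS, 2970, 38, 17, MIA), (BOS, 2970, 38, 17, SFO), (BOS, 2970, 38, 38, BOS), (BOS, 2970, 38, 38, IAD), (BOS, 2970, 38, 38, MIA), (BOS, 2970, 38, 38, SFO), (BOS, 2970, 38, 8, BOS), (BOS, 2970, 38, 8, IAD), (BOS, 2970, 38, 8, MIA), (BOS, 2970, 38, 8, SFO), (DEN, 5270, 34, 37, JFK), (DEN, 5270, 34, 37, NRT), (DEN, 5270, 34, 4, JFK), (DEN, 5270, 34, 4, NRT), (DEN, 5270, 34, 9, JFK), (DEN, 5270, 34, 9, NRT)}
Apply σ_{hours > fno}; surviving tuples: {(ATL, 4110, 3, 2, CDG), (BOS, 2970, 38, 15, BOS), (BOS, 2970, 38, 15, IAD), (BOS, 2970, 38, 15, MIA), (BOS, 2970, 38, 15, SFO), (BOS, 2970, 38, 17, BOS), (BOS, 2970, 38, 17, IAD), (BOS, 2970, 38, 17, MIA), (BOS, 2970, 38, 17, SFO), (BOS, 2970, 38, 8, BOS), (BOS, 2970, 38, 8, IAD), (BOS, 2970, 38, 8, MIA), (BOS, 2970, 38, 8, SFO), (DEN, 5270, 34, 4, JFK), (DEN, 5270, 34, 4, NRT), (DEN, 5270, 34, 9, JFK), (DEN, 5270, 34, 9, NRT)}
Projecting to fno, hours, dist (11 duplicate(s) eliminated): {(15, 38, 2970), (17, 38, 2970), (2, 3, 4110), (4, 34, 5270), (8, 38, 2970), (9, 34, 5270)}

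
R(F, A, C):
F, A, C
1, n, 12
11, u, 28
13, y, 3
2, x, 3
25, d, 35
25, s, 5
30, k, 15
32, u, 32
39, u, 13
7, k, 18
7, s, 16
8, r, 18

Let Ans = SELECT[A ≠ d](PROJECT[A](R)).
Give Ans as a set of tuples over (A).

π[A]: project onto (A) (4 duplicate(s) eliminated) → {d, k, n, r, s, u, x, y}
Selection A ≠ d: {k, n, r, s, u, x, y}

{k, n, r, s, u, x, y}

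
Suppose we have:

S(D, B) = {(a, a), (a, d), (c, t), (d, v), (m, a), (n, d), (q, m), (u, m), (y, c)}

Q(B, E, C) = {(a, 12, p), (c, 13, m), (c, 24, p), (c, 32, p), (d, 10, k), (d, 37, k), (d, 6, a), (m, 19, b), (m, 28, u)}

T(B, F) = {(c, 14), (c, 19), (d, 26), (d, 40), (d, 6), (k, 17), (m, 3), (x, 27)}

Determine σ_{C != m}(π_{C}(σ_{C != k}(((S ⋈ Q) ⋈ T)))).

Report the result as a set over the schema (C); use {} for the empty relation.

S ⋈ Q (natural join on B): {(a, a, 12, p), (a, d, 10, k), (a, d, 37, k), (a, d, 6, a), (m, a, 12, p), (n, d, 10, k), (n, d, 37, k), (n, d, 6, a), (q, m, 19, b), (q, m, 28, u), (u, m, 19, b), (u, m, 28, u), (y, c, 13, m), (y, c, 24, p), (y, c, 32, p)}
(S ⋈ Q) ⋈ T (natural join on B): {(a, d, 10, k, 26), (a, d, 10, k, 40), (a, d, 10, k, 6), (a, d, 37, k, 26), (a, d, 37, k, 40), (a, d, 37, k, 6), (a, d, 6, a, 26), (a, d, 6, a, 40), (a, d, 6, a, 6), (n, d, 10, k, 26), (n, d, 10, k, 40), (n, d, 10, k, 6), (n, d, 37, k, 26), (n, d, 37, k, 40), (n, d, 37, k, 6), (n, d, 6, a, 26), (n, d, 6, a, 40), (n, d, 6, a, 6), (q, m, 19, b, 3), (q, m, 28, u, 3), (u, m, 19, b, 3), (u, m, 28, u, 3), (y, c, 13, m, 14), (y, c, 13, m, 19), (y, c, 24, p, 14), (y, c, 24, p, 19), (y, c, 32, p, 14), (y, c, 32, p, 19)}
σ[C != k]: keep tuples satisfying C != k → {(a, d, 6, a, 26), (a, d, 6, a, 40), (a, d, 6, a, 6), (n, d, 6, a, 26), (n, d, 6, a, 40), (n, d, 6, a, 6), (q, m, 19, b, 3), (q, m, 28, u, 3), (u, m, 19, b, 3), (u, m, 28, u, 3), (y, c, 13, m, 14), (y, c, 13, m, 19), (y, c, 24, p, 14), (y, c, 24, p, 19), (y, c, 32, p, 14), (y, c, 32, p, 19)}
Keep only column(s) C (11 duplicate(s) eliminated): {a, b, m, p, u}
σ[C != m]: keep tuples satisfying C != m → {a, b, p, u}

{a, b, p, u}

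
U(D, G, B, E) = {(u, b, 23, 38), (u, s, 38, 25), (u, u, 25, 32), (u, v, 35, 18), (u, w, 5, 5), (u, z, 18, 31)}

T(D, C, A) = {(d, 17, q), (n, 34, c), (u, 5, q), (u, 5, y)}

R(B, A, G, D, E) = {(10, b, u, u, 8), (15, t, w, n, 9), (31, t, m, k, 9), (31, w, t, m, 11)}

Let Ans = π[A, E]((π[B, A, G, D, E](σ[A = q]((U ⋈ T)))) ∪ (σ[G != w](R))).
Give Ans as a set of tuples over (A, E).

{(b, 8), (q, 18), (q, 25), (q, 31), (q, 32), (q, 38), (q, 5), (t, 9), (w, 11)}

Natural join on D: {(u, b, 23, 38, 5, q), (u, b, 23, 38, 5, y), (u, s, 38, 25, 5, q), (u, s, 38, 25, 5, y), (u, u, 25, 32, 5, q), (u, u, 25, 32, 5, y), (u, v, 35, 18, 5, q), (u, v, 35, 18, 5, y), (u, w, 5, 5, 5, q), (u, w, 5, 5, 5, y), (u, z, 18, 31, 5, q), (u, z, 18, 31, 5, y)}
Selection A = q: {(u, b, 23, 38, 5, q), (u, s, 38, 25, 5, q), (u, u, 25, 32, 5, q), (u, v, 35, 18, 5, q), (u, w, 5, 5, 5, q), (u, z, 18, 31, 5, q)}
π[B, A, G, D, E]: project onto (B, A, G, D, E) → {(18, q, z, u, 31), (23, q, b, u, 38), (25, q, u, u, 32), (35, q, v, u, 18), (38, q, s, u, 25), (5, q, w, u, 5)}
Selection G != w: {(10, b, u, u, 8), (31, t, m, k, 9), (31, w, t, m, 11)}
Union: {(18, q, z, u, 31), (23, q, b, u, 38), (25, q, u, u, 32), (35, q, v, u, 18), (38, q, s, u, 25), (5, q, w, u, 5)} with {(10, b, u, u, 8), (31, t, m, k, 9), (31, w, t, m, 11)} → {(10, b, u, u, 8), (18, q, z, u, 31), (23, q, b, u, 38), (25, q, u, u, 32), (31, t, m, k, 9), (31, w, t, m, 11), (35, q, v, u, 18), (38, q, s, u, 25), (5, q, w, u, 5)}
π[A, E]: project onto (A, E) → {(b, 8), (q, 18), (q, 25), (q, 31), (q, 32), (q, 38), (q, 5), (t, 9), (w, 11)}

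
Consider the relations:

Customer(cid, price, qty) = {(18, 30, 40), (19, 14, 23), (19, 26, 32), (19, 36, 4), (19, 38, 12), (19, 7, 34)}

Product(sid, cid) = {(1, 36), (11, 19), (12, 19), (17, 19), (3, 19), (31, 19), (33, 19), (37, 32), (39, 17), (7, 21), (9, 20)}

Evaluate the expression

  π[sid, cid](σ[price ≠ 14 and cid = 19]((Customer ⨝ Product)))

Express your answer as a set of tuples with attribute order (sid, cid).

Customer ⋈ Product (natural join on cid): {(19, 14, 23, 11), (19, 14, 23, 12), (19, 14, 23, 17), (19, 14, 23, 3), (19, 14, 23, 31), (19, 14, 23, 33), (19, 26, 32, 11), (19, 26, 32, 12), (19, 26, 32, 17), (19, 26, 32, 3), (19, 26, 32, 31), (19, 26, 32, 33), (19, 36, 4, 11), (19, 36, 4, 12), (19, 36, 4, 17), (19, 36, 4, 3), (19, 36, 4, 31), (19, 36, 4, 33), (19, 38, 12, 11), (19, 38, 12, 12), (19, 38, 12, 17), (19, 38, 12, 3), (19, 38, 12, 31), (19, 38, 12, 33), (19, 7, 34, 11), (19, 7, 34, 12), (19, 7, 34, 17), (19, 7, 34, 3), (19, 7, 34, 31), (19, 7, 34, 33)}
Apply σ_{price ≠ 14 and cid = 19}; surviving tuples: {(19, 26, 32, 11), (19, 26, 32, 12), (19, 26, 32, 17), (19, 26, 32, 3), (19, 26, 32, 31), (19, 26, 32, 33), (19, 36, 4, 11), (19, 36, 4, 12), (19, 36, 4, 17), (19, 36, 4, 3), (19, 36, 4, 31), (19, 36, 4, 33), (19, 38, 12, 11), (19, 38, 12, 12), (19, 38, 12, 17), (19, 38, 12, 3), (19, 38, 12, 31), (19, 38, 12, 33), (19, 7, 34, 11), (19, 7, 34, 12), (19, 7, 34, 17), (19, 7, 34, 3), (19, 7, 34, 31), (19, 7, 34, 33)}
π_{sid, cid} gives {(11, 19), (12, 19), (17, 19), (3, 19), (31, 19), (33, 19)} (18 duplicate(s) eliminated).

{(11, 19), (12, 19), (17, 19), (3, 19), (31, 19), (33, 19)}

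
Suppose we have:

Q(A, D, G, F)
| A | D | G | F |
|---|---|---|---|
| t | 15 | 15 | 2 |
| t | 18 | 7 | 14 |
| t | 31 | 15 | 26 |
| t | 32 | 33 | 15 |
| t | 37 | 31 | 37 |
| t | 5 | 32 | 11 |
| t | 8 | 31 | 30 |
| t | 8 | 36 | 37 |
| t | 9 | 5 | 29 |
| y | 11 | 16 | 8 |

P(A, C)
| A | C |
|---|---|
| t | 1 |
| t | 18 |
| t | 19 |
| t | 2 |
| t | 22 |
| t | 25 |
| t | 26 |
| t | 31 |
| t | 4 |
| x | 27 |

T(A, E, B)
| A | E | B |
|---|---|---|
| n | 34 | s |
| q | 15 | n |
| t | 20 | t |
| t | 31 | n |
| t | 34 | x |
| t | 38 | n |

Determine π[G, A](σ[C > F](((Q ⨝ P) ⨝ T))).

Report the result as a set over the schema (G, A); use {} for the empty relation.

{(15, t), (31, t), (32, t), (33, t), (5, t), (7, t)}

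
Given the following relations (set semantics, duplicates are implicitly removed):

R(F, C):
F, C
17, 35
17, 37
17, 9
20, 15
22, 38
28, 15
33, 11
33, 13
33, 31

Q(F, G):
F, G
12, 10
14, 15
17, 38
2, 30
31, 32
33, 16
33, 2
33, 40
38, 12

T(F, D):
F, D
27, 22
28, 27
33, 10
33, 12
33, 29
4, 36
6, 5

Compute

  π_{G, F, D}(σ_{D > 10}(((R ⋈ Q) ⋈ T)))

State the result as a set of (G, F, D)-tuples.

Joining R and Q on F yields {(17, 35, 38), (17, 37, 38), (17, 9, 38), (33, 11, 16), (33, 11, 2), (33, 11, 40), (33, 13, 16), (33, 13, 2), (33, 13, 40), (33, 31, 16), (33, 31, 2), (33, 31, 40)}.
Joining (R ⋈ Q) and T on F yields {(33, 11, 16, 10), (33, 11, 16, 12), (33, 11, 16, 29), (33, 11, 2, 10), (33, 11, 2, 12), (33, 11, 2, 29), (33, 11, 40, 10), (33, 11, 40, 12), (33, 11, 40, 29), (33, 13, 16, 10), (33, 13, 16, 12), (33, 13, 16, 29), (33, 13, 2, 10), (33, 13, 2, 12), (33, 13, 2, 29), (33, 13, 40, 10), (33, 13, 40, 12), (33, 13, 40, 29), (33, 31, 16, 10), (33, 31, 16, 12), (33, 31, 16, 29), (33, 31, 2, 10), (33, 31, 2, 12), (33, 31, 2, 29), (33, 31, 40, 10), (33, 31, 40, 12), (33, 31, 40, 29)}.
σ[D > 10]: keep tuples satisfying D > 10 → {(33, 11, 16, 12), (33, 11, 16, 29), (33, 11, 2, 12), (33, 11, 2, 29), (33, 11, 40, 12), (33, 11, 40, 29), (33, 13, 16, 12), (33, 13, 16, 29), (33, 13, 2, 12), (33, 13, 2, 29), (33, 13, 40, 12), (33, 13, 40, 29), (33, 31, 16, 12), (33, 31, 16, 29), (33, 31, 2, 12), (33, 31, 2, 29), (33, 31, 40, 12), (33, 31, 40, 29)}
π_{G, F, D} gives {(16, 33, 12), (16, 33, 29), (2, 33, 12), (2, 33, 29), (40, 33, 12), (40, 33, 29)} (12 duplicate(s) eliminated).

{(16, 33, 12), (16, 33, 29), (2, 33, 12), (2, 33, 29), (40, 33, 12), (40, 33, 29)}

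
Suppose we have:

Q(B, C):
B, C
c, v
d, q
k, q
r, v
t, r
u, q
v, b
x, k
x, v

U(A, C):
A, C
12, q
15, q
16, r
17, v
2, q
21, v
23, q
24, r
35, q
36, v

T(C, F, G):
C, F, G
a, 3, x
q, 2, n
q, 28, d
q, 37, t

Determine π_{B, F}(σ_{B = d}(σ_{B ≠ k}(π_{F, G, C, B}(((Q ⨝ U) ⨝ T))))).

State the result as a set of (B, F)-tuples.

Natural join on C: {(c, v, 17), (c, v, 21), (c, v, 36), (d, q, 12), (d, q, 15), (d, q, 2), (d, q, 23), (d, q, 35), (k, q, 12), (k, q, 15), (k, q, 2), (k, q, 23), (k, q, 35), (r, v, 17), (r, v, 21), (r, v, 36), (t, r, 16), (t, r, 24), (u, q, 12), (u, q, 15), (u, q, 2), (u, q, 23), (u, q, 35), (x, v, 17), (x, v, 21), (x, v, 36)}
Natural join on C: {(d, q, 12, 2, n), (d, q, 12, 28, d), (d, q, 12, 37, t), (d, q, 15, 2, n), (d, q, 15, 28, d), (d, q, 15, 37, t), (d, q, 2, 2, n), (d, q, 2, 28, d), (d, q, 2, 37, t), (d, q, 23, 2, n), (d, q, 23, 28, d), (d, q, 23, 37, t), (d, q, 35, 2, n), (d, q, 35, 28, d), (d, q, 35, 37, t), (k, q, 12, 2, n), (k, q, 12, 28, d), (k, q, 12, 37, t), (k, q, 15, 2, n), (k, q, 15, 28, d), (k, q, 15, 37, t), (k, q, 2, 2, n), (k, q, 2, 28, d), (k, q, 2, 37, t), (k, q, 23, 2, n), (k, q, 23, 28, d), (k, q, 23, 37, t), (k, q, 35, 2, n), (k, q, 35, 28, d), (k, q, 35, 37, t), (u, q, 12, 2, n), (u, q, 12, 28, d), (u, q, 12, 37, t), (u, q, 15, 2, n), (u, q, 15, 28, d), (u, q, 15, 37, t), (u, q, 2, 2, n), (u, q, 2, 28, d), (u, q, 2, 37, t), (u, q, 23, 2, n), (u, q, 23, 28, d), (u, q, 23, 37, t), (u, q, 35, 2, n), (u, q, 35, 28, d), (u, q, 35, 37, t)}
π[F, G, C, B]: project onto (F, G, C, B) (36 duplicate(s) eliminated) → {(2, n, q, d), (2, n, q, k), (2, n, q, u), (28, d, q, d), (28, d, q, k), (28, d, q, u), (37, t, q, d), (37, t, q, k), (37, t, q, u)}
Filtering on B ≠ k leaves {(2, n, q, d), (2, n, q, u), (28, d, q, d), (28, d, q, u), (37, t, q, d), (37, t, q, u)}.
Filtering on B = d leaves {(2, n, q, d), (28, d, q, d), (37, t, q, d)}.
π[B, F]: project onto (B, F) → {(d, 2), (d, 28), (d, 37)}

{(d, 2), (d, 28), (d, 37)}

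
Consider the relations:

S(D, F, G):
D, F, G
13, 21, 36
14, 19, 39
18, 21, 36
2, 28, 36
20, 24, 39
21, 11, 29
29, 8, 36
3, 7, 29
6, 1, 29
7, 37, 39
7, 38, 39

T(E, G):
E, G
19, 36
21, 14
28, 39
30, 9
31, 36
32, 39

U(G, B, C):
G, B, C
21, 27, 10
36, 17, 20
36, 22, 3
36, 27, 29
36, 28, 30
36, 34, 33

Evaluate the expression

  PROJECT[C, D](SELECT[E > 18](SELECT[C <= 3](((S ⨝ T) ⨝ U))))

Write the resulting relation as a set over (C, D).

{(3, 13), (3, 18), (3, 2), (3, 29)}

Joining S and T on G yields {(13, 21, 36, 19), (13, 21, 36, 31), (14, 19, 39, 28), (14, 19, 39, 32), (18, 21, 36, 19), (18, 21, 36, 31), (2, 28, 36, 19), (2, 28, 36, 31), (20, 24, 39, 28), (20, 24, 39, 32), (29, 8, 36, 19), (29, 8, 36, 31), (7, 37, 39, 28), (7, 37, 39, 32), (7, 38, 39, 28), (7, 38, 39, 32)}.
Joining (S ⨝ T) and U on G yields {(13, 21, 36, 19, 17, 20), (13, 21, 36, 19, 22, 3), (13, 21, 36, 19, 27, 29), (13, 21, 36, 19, 28, 30), (13, 21, 36, 19, 34, 33), (13, 21, 36, 31, 17, 20), (13, 21, 36, 31, 22, 3), (13, 21, 36, 31, 27, 29), (13, 21, 36, 31, 28, 30), (13, 21, 36, 31, 34, 33), (18, 21, 36, 19, 17, 20), (18, 21, 36, 19, 22, 3), (18, 21, 36, 19, 27, 29), (18, 21, 36, 19, 28, 30), (18, 21, 36, 19, 34, 33), (18, 21, 36, 31, 17, 20), (18, 21, 36, 31, 22, 3), (18, 21, 36, 31, 27, 29), (18, 21, 36, 31, 28, 30), (18, 21, 36, 31, 34, 33), (2, 28, 36, 19, 17, 20), (2, 28, 36, 19, 22, 3), (2, 28, 36, 19, 27, 29), (2, 28, 36, 19, 28, 30), (2, 28, 36, 19, 34, 33), (2, 28, 36, 31, 17, 20), (2, 28, 36, 31, 22, 3), (2, 28, 36, 31, 27, 29), (2, 28, 36, 31, 28, 30), (2, 28, 36, 31, 34, 33), (29, 8, 36, 19, 17, 20), (29, 8, 36, 19, 22, 3), (29, 8, 36, 19, 27, 29), (29, 8, 36, 19, 28, 30), (29, 8, 36, 19, 34, 33), (29, 8, 36, 31, 17, 20), (29, 8, 36, 31, 22, 3), (29, 8, 36, 31, 27, 29), (29, 8, 36, 31, 28, 30), (29, 8, 36, 31, 34, 33)}.
Filtering on C <= 3 leaves {(13, 21, 36, 19, 22, 3), (13, 21, 36, 31, 22, 3), (18, 21, 36, 19, 22, 3), (18, 21, 36, 31, 22, 3), (2, 28, 36, 19, 22, 3), (2, 28, 36, 31, 22, 3), (29, 8, 36, 19, 22, 3), (29, 8, 36, 31, 22, 3)}.
Filtering on E > 18 leaves {(13, 21, 36, 19, 22, 3), (13, 21, 36, 31, 22, 3), (18, 21, 36, 19, 22, 3), (18, 21, 36, 31, 22, 3), (2, 28, 36, 19, 22, 3), (2, 28, 36, 31, 22, 3), (29, 8, 36, 19, 22, 3), (29, 8, 36, 31, 22, 3)}.
π[C, D]: project onto (C, D) (4 duplicate(s) eliminated) → {(3, 13), (3, 18), (3, 2), (3, 29)}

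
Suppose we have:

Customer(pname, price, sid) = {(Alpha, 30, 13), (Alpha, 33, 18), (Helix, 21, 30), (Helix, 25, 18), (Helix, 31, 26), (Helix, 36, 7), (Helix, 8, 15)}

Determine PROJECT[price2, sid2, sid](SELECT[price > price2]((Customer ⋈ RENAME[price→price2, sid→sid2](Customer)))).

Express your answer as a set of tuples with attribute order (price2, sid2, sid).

{(21, 30, 18), (21, 30, 26), (21, 30, 7), (25, 18, 26), (25, 18, 7), (30, 13, 18), (31, 26, 7), (8, 15, 18), (8, 15, 26), (8, 15, 30), (8, 15, 7)}

ρ[price→price2, sid→sid2]: schema becomes (pname, price2, sid2); tuples unchanged.
Joining Customer and RENAME[price→price2, sid→sid2](Customer) on pname yields {(Alpha, 30, 13, 30, 13), (Alpha, 30, 13, 33, 18), (Alpha, 33, 18, 30, 13), (Alpha, 33, 18, 33, 18), (Helix, 21, 30, 21, 30), (Helix, 21, 30, 25, 18), (Helix, 21, 30, 31, 26), (Helix, 21, 30, 36, 7), (Helix, 21, 30, 8, 15), (Helix, 25, 18, 21, 30), (Helix, 25, 18, 25, 18), (Helix, 25, 18, 31, 26), (Helix, 25, 18, 36, 7), (Helix, 25, 18, 8, 15), (Helix, 31, 26, 21, 30), (Helix, 31, 26, 25, 18), (Helix, 31, 26, 31, 26), (Helix, 31, 26, 36, 7), (Helix, 31, 26, 8, 15), (Helix, 36, 7, 21, 30), (Helix, 36, 7, 25, 18), (Helix, 36, 7, 31, 26), (Helix, 36, 7, 36, 7), (Helix, 36, 7, 8, 15), (Helix, 8, 15, 21, 30), (Helix, 8, 15, 25, 18), (Helix, 8, 15, 31, 26), (Helix, 8, 15, 36, 7), (Helix, 8, 15, 8, 15)}.
Selection price > price2: {(Alpha, 33, 18, 30, 13), (Helix, 21, 30, 8, 15), (Helix, 25, 18, 21, 30), (Helix, 25, 18, 8, 15), (Helix, 31, 26, 21, 30), (Helix, 31, 26, 25, 18), (Helix, 31, 26, 8, 15), (Helix, 36, 7, 21, 30), (Helix, 36, 7, 25, 18), (Helix, 36, 7, 31, 26), (Helix, 36, 7, 8, 15)}
Keep only column(s) price2, sid2, sid: {(21, 30, 18), (21, 30, 26), (21, 30, 7), (25, 18, 26), (25, 18, 7), (30, 13, 18), (31, 26, 7), (8, 15, 18), (8, 15, 26), (8, 15, 30), (8, 15, 7)}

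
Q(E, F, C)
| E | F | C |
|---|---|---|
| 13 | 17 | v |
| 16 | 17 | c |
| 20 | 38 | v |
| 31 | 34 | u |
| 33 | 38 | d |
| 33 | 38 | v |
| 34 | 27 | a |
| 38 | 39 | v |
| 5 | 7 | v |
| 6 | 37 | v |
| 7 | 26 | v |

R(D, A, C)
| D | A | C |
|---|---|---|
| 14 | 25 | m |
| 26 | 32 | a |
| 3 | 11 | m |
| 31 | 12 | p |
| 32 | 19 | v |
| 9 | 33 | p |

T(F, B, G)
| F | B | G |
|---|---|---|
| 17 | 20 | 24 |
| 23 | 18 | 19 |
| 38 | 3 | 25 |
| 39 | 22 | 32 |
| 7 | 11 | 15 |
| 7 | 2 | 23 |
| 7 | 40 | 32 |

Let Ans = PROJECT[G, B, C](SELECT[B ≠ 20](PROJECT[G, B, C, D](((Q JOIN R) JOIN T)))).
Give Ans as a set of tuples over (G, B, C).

Natural join on C: {(13, 17, v, 32, 19), (20, 38, v, 32, 19), (33, 38, v, 32, 19), (34, 27, a, 26, 32), (38, 39, v, 32, 19), (5, 7, v, 32, 19), (6, 37, v, 32, 19), (7, 26, v, 32, 19)}
Natural join on F: {(13, 17, v, 32, 19, 20, 24), (20, 38, v, 32, 19, 3, 25), (33, 38, v, 32, 19, 3, 25), (38, 39, v, 32, 19, 22, 32), (5, 7, v, 32, 19, 11, 15), (5, 7, v, 32, 19, 2, 23), (5, 7, v, 32, 19, 40, 32)}
π[G, B, C, D]: project onto (G, B, C, D) (1 duplicate(s) eliminated) → {(15, 11, v, 32), (23, 2, v, 32), (24, 20, v, 32), (25, 3, v, 32), (32, 22, v, 32), (32, 40, v, 32)}
σ[B ≠ 20]: keep tuples satisfying B ≠ 20 → {(15, 11, v, 32), (23, 2, v, 32), (25, 3, v, 32), (32, 22, v, 32), (32, 40, v, 32)}
π[G, B, C]: project onto (G, B, C) → {(15, 11, v), (23, 2, v), (25, 3, v), (32, 22, v), (32, 40, v)}

{(15, 11, v), (23, 2, v), (25, 3, v), (32, 22, v), (32, 40, v)}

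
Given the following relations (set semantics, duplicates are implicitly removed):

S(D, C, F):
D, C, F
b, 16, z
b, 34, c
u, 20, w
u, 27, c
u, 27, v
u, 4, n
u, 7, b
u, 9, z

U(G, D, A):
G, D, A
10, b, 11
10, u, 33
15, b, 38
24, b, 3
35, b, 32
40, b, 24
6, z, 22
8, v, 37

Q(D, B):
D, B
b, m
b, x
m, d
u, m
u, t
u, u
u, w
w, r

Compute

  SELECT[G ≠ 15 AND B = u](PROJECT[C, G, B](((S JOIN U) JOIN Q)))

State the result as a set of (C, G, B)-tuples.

Joining S and U on D yields {(b, 16, z, 10, 11), (b, 16, z, 15, 38), (b, 16, z, 24, 3), (b, 16, z, 35, 32), (b, 16, z, 40, 24), (b, 34, c, 10, 11), (b, 34, c, 15, 38), (b, 34, c, 24, 3), (b, 34, c, 35, 32), (b, 34, c, 40, 24), (u, 20, w, 10, 33), (u, 27, c, 10, 33), (u, 27, v, 10, 33), (u, 4, n, 10, 33), (u, 7, b, 10, 33), (u, 9, z, 10, 33)}.
Joining (S JOIN U) and Q on D yields {(b, 16, z, 10, 11, m), (b, 16, z, 10, 11, x), (b, 16, z, 15, 38, m), (b, 16, z, 15, 38, x), (b, 16, z, 24, 3, m), (b, 16, z, 24, 3, x), (b, 16, z, 35, 32, m), (b, 16, z, 35, 32, x), (b, 16, z, 40, 24, m), (b, 16, z, 40, 24, x), (b, 34, c, 10, 11, m), (b, 34, c, 10, 11, x), (b, 34, c, 15, 38, m), (b, 34, c, 15, 38, x), (b, 34, c, 24, 3, m), (b, 34, c, 24, 3, x), (b, 34, c, 35, 32, m), (b, 34, c, 35, 32, x), (b, 34, c, 40, 24, m), (b, 34, c, 40, 24, x), (u, 20, w, 10, 33, m), (u, 20, w, 10, 33, t), (u, 20, w, 10, 33, u), (u, 20, w, 10, 33, w), (u, 27, c, 10, 33, m), (u, 27, c, 10, 33, t), (u, 27, c, 10, 33, u), (u, 27, c, 10, 33, w), (u, 27, v, 10, 33, m), (u, 27, v, 10, 33, t), (u, 27, v, 10, 33, u), (u, 27, v, 10, 33, w), (u, 4, n, 10, 33, m), (u, 4, n, 10, 33, t), (u, 4, n, 10, 33, u), (u, 4, n, 10, 33, w), (u, 7, b, 10, 33, m), (u, 7, b, 10, 33, t), (u, 7, b, 10, 33, u), (u, 7, b, 10, 33, w), (u, 9, z, 10, 33, m), (u, 9, z, 10, 33, t), (u, 9, z, 10, 33, u), (u, 9, z, 10, 33, w)}.
π_{C, G, B} gives {(16, 10, m), (16, 10, x), (16, 15, m), (16, 15, x), (16, 24, m), (16, 24, x), (16, 35, m), (16, 35, x), (16, 40, m), (16, 40, x), (20, 10, m), (20, 10, t), (20, 10, u), (20, 10, w), (27, 10, m), (27, 10, t), (27, 10, u), (27, 10, w), (34, 10, m), (34, 10, x), (34, 15, m), (34, 15, x), (34, 24, m), (34, 24, x), (34, 35, m), (34, 35, x), (34, 40, m), (34, 40, x), (4, 10, m), (4, 10, t), (4, 10, u), (4, 10, w), (7, 10, m), (7, 10, t), (7, 10, u), (7, 10, w), (9, 10, m), (9, 10, t), (9, 10, u), (9, 10, w)} (4 duplicate(s) eliminated).
σ[G ≠ 15 AND B = u]: keep tuples satisfying G ≠ 15 AND B = u → {(20, 10, u), (27, 10, u), (4, 10, u), (7, 10, u), (9, 10, u)}

{(20, 10, u), (27, 10, u), (4, 10, u), (7, 10, u), (9, 10, u)}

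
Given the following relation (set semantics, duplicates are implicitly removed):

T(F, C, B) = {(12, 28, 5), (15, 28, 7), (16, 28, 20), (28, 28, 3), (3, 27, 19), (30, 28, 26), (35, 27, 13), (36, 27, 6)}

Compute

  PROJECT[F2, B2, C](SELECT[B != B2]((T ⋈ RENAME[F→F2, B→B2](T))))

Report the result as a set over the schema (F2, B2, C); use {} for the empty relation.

ρ[F→F2, B→B2]: schema becomes (F2, C, B2); tuples unchanged.
Joining T and RENAME[F→F2, B→B2](T) on C yields {(12, 28, 5, 12, 5), (12, 28, 5, 15, 7), (12, 28, 5, 16, 20), (12, 28, 5, 28, 3), (12, 28, 5, 30, 26), (15, 28, 7, 12, 5), (15, 28, 7, 15, 7), (15, 28, 7, 16, 20), (15, 28, 7, 28, 3), (15, 28, 7, 30, 26), (16, 28, 20, 12, 5), (16, 28, 20, 15, 7), (16, 28, 20, 16, 20), (16, 28, 20, 28, 3), (16, 28, 20, 30, 26), (28, 28, 3, 12, 5), (28, 28, 3, 15, 7), (28, 28, 3, 16, 20), (28, 28, 3, 28, 3), (28, 28, 3, 30, 26), (3, 27, 19, 3, 19), (3, 27, 19, 35, 13), (3, 27, 19, 36, 6), (30, 28, 26, 12, 5), (30, 28, 26, 15, 7), (30, 28, 26, 16, 20), (30, 28, 26, 28, 3), (30, 28, 26, 30, 26), (35, 27, 13, 3, 19), (35, 27, 13, 35, 13), (35, 27, 13, 36, 6), (36, 27, 6, 3, 19), (36, 27, 6, 35, 13), (36, 27, 6, 36, 6)}.
Filtering on B != B2 leaves {(12, 28, 5, 15, 7), (12, 28, 5, 16, 20), (12, 28, 5, 28, 3), (12, 28, 5, 30, 26), (15, 28, 7, 12, 5), (15, 28, 7, 16, 20), (15, 28, 7, 28, 3), (15, 28, 7, 30, 26), (16, 28, 20, 12, 5), (16, 28, 20, 15, 7), (16, 28, 20, 28, 3), (16, 28, 20, 30, 26), (28, 28, 3, 12, 5), (28, 28, 3, 15, 7), (28, 28, 3, 16, 20), (28, 28, 3, 30, 26), (3, 27, 19, 35, 13), (3, 27, 19, 36, 6), (30, 28, 26, 12, 5), (30, 28, 26, 15, 7), (30, 28, 26, 16, 20), (30, 28, 26, 28, 3), (35, 27, 13, 3, 19), (35, 27, 13, 36, 6), (36, 27, 6, 3, 19), (36, 27, 6, 35, 13)}.
π_{F2, B2, C} gives {(12, 5, 28), (15, 7, 28), (16, 20, 28), (28, 3, 28), (3, 19, 27), (30, 26, 28), (35, 13, 27), (36, 6, 27)} (18 duplicate(s) eliminated).

{(12, 5, 28), (15, 7, 28), (16, 20, 28), (28, 3, 28), (3, 19, 27), (30, 26, 28), (35, 13, 27), (36, 6, 27)}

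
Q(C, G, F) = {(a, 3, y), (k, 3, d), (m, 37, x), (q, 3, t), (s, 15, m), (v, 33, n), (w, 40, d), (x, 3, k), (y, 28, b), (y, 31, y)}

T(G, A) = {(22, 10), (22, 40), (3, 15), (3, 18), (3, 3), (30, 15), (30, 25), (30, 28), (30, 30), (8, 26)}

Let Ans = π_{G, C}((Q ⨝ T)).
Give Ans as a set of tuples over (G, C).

Natural join on G: {(a, 3, y, 15), (a, 3, y, 18), (a, 3, y, 3), (k, 3, d, 15), (k, 3, d, 18), (k, 3, d, 3), (q, 3, t, 15), (q, 3, t, 18), (q, 3, t, 3), (x, 3, k, 15), (x, 3, k, 18), (x, 3, k, 3)}
Projecting to G, C (8 duplicate(s) eliminated): {(3, a), (3, k), (3, q), (3, x)}

{(3, a), (3, k), (3, q), (3, x)}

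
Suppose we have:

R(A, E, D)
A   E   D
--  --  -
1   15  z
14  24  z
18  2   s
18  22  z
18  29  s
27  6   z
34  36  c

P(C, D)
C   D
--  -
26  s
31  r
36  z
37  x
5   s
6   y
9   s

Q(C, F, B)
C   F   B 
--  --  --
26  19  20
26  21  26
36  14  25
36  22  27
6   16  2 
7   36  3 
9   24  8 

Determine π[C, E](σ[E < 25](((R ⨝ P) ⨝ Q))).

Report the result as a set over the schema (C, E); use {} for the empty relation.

{(26, 2), (36, 15), (36, 22), (36, 24), (36, 6), (9, 2)}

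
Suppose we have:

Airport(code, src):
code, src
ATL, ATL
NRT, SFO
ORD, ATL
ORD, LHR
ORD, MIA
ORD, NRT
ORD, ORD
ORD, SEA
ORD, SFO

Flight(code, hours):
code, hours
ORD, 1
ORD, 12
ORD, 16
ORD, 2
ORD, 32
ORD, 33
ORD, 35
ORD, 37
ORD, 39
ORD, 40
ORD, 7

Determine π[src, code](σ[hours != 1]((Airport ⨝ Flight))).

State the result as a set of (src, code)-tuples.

Airport ⋈ Flight (natural join on code): {(ORD, ATL, 1), (ORD, ATL, 12), (ORD, ATL, 16), (ORD, ATL, 2), (ORD, ATL, 32), (ORD, ATL, 33), (ORD, ATL, 35), (ORD, ATL, 37), (ORD, ATL, 39), (ORD, ATL, 40), (ORD, ATL, 7), (ORD, LHR, 1), (ORD, LHR, 12), (ORD, LHR, 16), (ORD, LHR, 2), (ORD, LHR, 32), (ORD, LHR, 33), (ORD, LHR, 35), (ORD, LHR, 37), (ORD, LHR, 39), (ORD, LHR, 40), (ORD, LHR, 7), (ORD, MIA, 1), (ORD, MIA, 12), (ORD, MIA, 16), (ORD, MIA, 2), (ORD, MIA, 32), (ORD, MIA, 33), (ORD, MIA, 35), (ORD, MIA, 37), (ORD, MIA, 39), (ORD, MIA, 40), (ORD, MIA, 7), (ORD, NRT, 1), (ORD, NRT, 12), (ORD, NRT, 16), (ORD, NRT, 2), (ORD, NRT, 32), (ORD, NRT, 33), (ORD, NRT, 35), (ORD, NRT, 37), (ORD, NRT, 39), (ORD, NRT, 40), (ORD, NRT, 7), (ORD, ORD, 1), (ORD, ORD, 12), (ORD, ORD, 16), (ORD, ORD, 2), (ORD, ORD, 32), (ORD, ORD, 33), (ORD, ORD, 35), (ORD, ORD, 37), (ORD, ORD, 39), (ORD, ORD, 40), (ORD, ORD, 7), (ORD, SEA, 1), (ORD, SEA, 12), (ORD, SEA, 16), (ORD, SEA, 2), (ORD, SEA, 32), (ORD, SEA, 33), (ORD, SEA, 35), (ORD, SEA, 37), (ORD, SEA, 39), (ORD, SEA, 40), (ORD, SEA, 7), (ORD, SFO, 1), (ORD, SFO, 12), (ORD, SFO, 16), (ORD, SFO, 2), (ORD, SFO, 32), (ORD, SFO, 33), (ORD, SFO, 35), (ORD, SFO, 37), (ORD, SFO, 39), (ORD, SFO, 40), (ORD, SFO, 7)}
Filtering on hours != 1 leaves {(ORD, ATL, 12), (ORD, ATL, 16), (ORD, ATL, 2), (ORD, ATL, 32), (ORD, ATL, 33), (ORD, ATL, 35), (ORD, ATL, 37), (ORD, ATL, 39), (ORD, ATL, 40), (ORD, ATL, 7), (ORD, LHR, 12), (ORD, LHR, 16), (ORD, LHR, 2), (ORD, LHR, 32), (ORD, LHR, 33), (ORD, LHR, 35), (ORD, LHR, 37), (ORD, LHR, 39), (ORD, LHR, 40), (ORD, LHR, 7), (ORD, MIA, 12), (ORD, MIA, 16), (ORD, MIA, 2), (ORD, MIA, 32), (ORD, MIA, 33), (ORD, MIA, 35), (ORD, MIA, 37), (ORD, MIA, 39), (ORD, MIA, 40), (ORD, MIA, 7), (ORD, NRT, 12), (ORD, NRT, 16), (ORD, NRT, 2), (ORD, NRT, 32), (ORD, NRT, 33), (ORD, NRT, 35), (ORD, NRT, 37), (ORD, NRT, 39), (ORD, NRT, 40), (ORD, NRT, 7), (ORD, ORD, 12), (ORD, ORD, 16), (ORD, ORD, 2), (ORD, ORD, 32), (ORD, ORD, 33), (ORD, ORD, 35), (ORD, ORD, 37), (ORD, ORD, 39), (ORD, ORD, 40), (ORD, ORD, 7), (ORD, SEA, 12), (ORD, SEA, 16), (ORD, SEA, 2), (ORD, SEA, 32), (ORD, SEA, 33), (ORD, SEA, 35), (ORD, SEA, 37), (ORD, SEA, 39), (ORD, SEA, 40), (ORD, SEA, 7), (ORD, SFO, 12), (ORD, SFO, 16), (ORD, SFO, 2), (ORD, SFO, 32), (ORD, SFO, 33), (ORD, SFO, 35), (ORD, SFO, 37), (ORD, SFO, 39), (ORD, SFO, 40), (ORD, SFO, 7)}.
Projecting to src, code (63 duplicate(s) eliminated): {(ATL, ORD), (LHR, ORD), (MIA, ORD), (NRT, ORD), (ORD, ORD), (SEA, ORD), (SFO, ORD)}

{(ATL, ORD), (LHR, ORD), (MIA, ORD), (NRT, ORD), (ORD, ORD), (SEA, ORD), (SFO, ORD)}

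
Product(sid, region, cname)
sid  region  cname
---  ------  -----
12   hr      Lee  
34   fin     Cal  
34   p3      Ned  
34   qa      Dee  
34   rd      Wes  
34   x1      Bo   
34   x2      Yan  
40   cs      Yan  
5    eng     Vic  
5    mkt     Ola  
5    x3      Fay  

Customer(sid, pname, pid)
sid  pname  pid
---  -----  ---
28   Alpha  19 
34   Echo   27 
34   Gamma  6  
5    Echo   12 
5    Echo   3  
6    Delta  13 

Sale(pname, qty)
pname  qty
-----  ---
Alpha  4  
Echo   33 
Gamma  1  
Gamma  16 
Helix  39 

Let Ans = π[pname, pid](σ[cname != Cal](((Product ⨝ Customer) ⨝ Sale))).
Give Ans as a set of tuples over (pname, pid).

{(Echo, 12), (Echo, 27), (Echo, 3), (Gamma, 6)}

Product ⋈ Customer (natural join on sid): {(34, fin, Cal, Echo, 27), (34, fin, Cal, Gamma, 6), (34, p3, Ned, Echo, 27), (34, p3, Ned, Gamma, 6), (34, qa, Dee, Echo, 27), (34, qa, Dee, Gamma, 6), (34, rd, Wes, Echo, 27), (34, rd, Wes, Gamma, 6), (34, x1, Bo, Echo, 27), (34, x1, Bo, Gamma, 6), (34, x2, Yan, Echo, 27), (34, x2, Yan, Gamma, 6), (5, eng, Vic, Echo, 12), (5, eng, Vic, Echo, 3), (5, mkt, Ola, Echo, 12), (5, mkt, Ola, Echo, 3), (5, x3, Fay, Echo, 12), (5, x3, Fay, Echo, 3)}
(Product ⨝ Customer) ⋈ Sale (natural join on pname): {(34, fin, Cal, Echo, 27, 33), (34, fin, Cal, Gamma, 6, 1), (34, fin, Cal, Gamma, 6, 16), (34, p3, Ned, Echo, 27, 33), (34, p3, Ned, Gamma, 6, 1), (34, p3, Ned, Gamma, 6, 16), (34, qa, Dee, Echo, 27, 33), (34, qa, Dee, Gamma, 6, 1), (34, qa, Dee, Gamma, 6, 16), (34, rd, Wes, Echo, 27, 33), (34, rd, Wes, Gamma, 6, 1), (34, rd, Wes, Gamma, 6, 16), (34, x1, Bo, Echo, 27, 33), (34, x1, Bo, Gamma, 6, 1), (34, x1, Bo, Gamma, 6, 16), (34, x2, Yan, Echo, 27, 33), (34, x2, Yan, Gamma, 6, 1), (34, x2, Yan, Gamma, 6, 16), (5, eng, Vic, Echo, 12, 33), (5, eng, Vic, Echo, 3, 33), (5, mkt, Ola, Echo, 12, 33), (5, mkt, Ola, Echo, 3, 33), (5, x3, Fay, Echo, 12, 33), (5, x3, Fay, Echo, 3, 33)}
Selection cname != Cal: {(34, p3, Ned, Echo, 27, 33), (34, p3, Ned, Gamma, 6, 1), (34, p3, Ned, Gamma, 6, 16), (34, qa, Dee, Echo, 27, 33), (34, qa, Dee, Gamma, 6, 1), (34, qa, Dee, Gamma, 6, 16), (34, rd, Wes, Echo, 27, 33), (34, rd, Wes, Gamma, 6, 1), (34, rd, Wes, Gamma, 6, 16), (34, x1, Bo, Echo, 27, 33), (34, x1, Bo, Gamma, 6, 1), (34, x1, Bo, Gamma, 6, 16), (34, x2, Yan, Echo, 27, 33), (34, x2, Yan, Gamma, 6, 1), (34, x2, Yan, Gamma, 6, 16), (5, eng, Vic, Echo, 12, 33), (5, eng, Vic, Echo, 3, 33), (5, mkt, Ola, Echo, 12, 33), (5, mkt, Ola, Echo, 3, 33), (5, x3, Fay, Echo, 12, 33), (5, x3, Fay, Echo, 3, 33)}
Projecting to pname, pid (17 duplicate(s) eliminated): {(Echo, 12), (Echo, 27), (Echo, 3), (Gamma, 6)}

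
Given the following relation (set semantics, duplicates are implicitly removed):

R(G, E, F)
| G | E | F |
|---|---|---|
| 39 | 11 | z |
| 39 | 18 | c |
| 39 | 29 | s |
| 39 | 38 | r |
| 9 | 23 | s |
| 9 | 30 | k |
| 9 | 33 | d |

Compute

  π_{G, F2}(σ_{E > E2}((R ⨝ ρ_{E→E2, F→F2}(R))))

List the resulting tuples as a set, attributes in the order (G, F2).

ρ[E→E2, F→F2]: schema becomes (G, E2, F2); tuples unchanged.
R ⋈ ρ_{E→E2, F→F2}(R) (natural join on G): {(39, 11, z, 11, z), (39, 11, z, 18, c), (39, 11, z, 29, s), (39, 11, z, 38, r), (39, 18, c, 11, z), (39, 18, c, 18, c), (39, 18, c, 29, s), (39, 18, c, 38, r), (39, 29, s, 11, z), (39, 29, s, 18, c), (39, 29, s, 29, s), (39, 29, s, 38, r), (39, 38, r, 11, z), (39, 38, r, 18, c), (39, 38, r, 29, s), (39, 38, r, 38, r), (9, 23, s, 23, s), (9, 23, s, 30, k), (9, 23, s, 33, d), (9, 30, k, 23, s), (9, 30, k, 30, k), (9, 30, k, 33, d), (9, 33, d, 23, s), (9, 33, d, 30, k), (9, 33, d, 33, d)}
Filtering on E > E2 leaves {(39, 18, c, 11, z), (39, 29, s, 11, z), (39, 29, s, 18, c), (39, 38, r, 11, z), (39, 38, r, 18, c), (39, 38, r, 29, s), (9, 30, k, 23, s), (9, 33, d, 23, s), (9, 33, d, 30, k)}.
π[G, F2]: project onto (G, F2) (4 duplicate(s) eliminated) → {(39, c), (39, s), (39, z), (9, k), (9, s)}

{(39, c), (39, s), (39, z), (9, k), (9, s)}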